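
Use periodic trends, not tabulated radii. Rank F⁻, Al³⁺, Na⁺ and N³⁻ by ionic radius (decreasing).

N³⁻ > F⁻ > Na⁺ > Al³⁺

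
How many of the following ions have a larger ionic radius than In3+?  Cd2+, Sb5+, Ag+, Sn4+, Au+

3

Sb5+ has 46 e⁻ (Z=51), Sn4+ has 46 e⁻ (Z=50), In3+ has 46 e⁻ (Z=49), Cd2+ has 46 e⁻ (Z=48), Ag+ has 46 e⁻ (Z=47), Au+ has 78 e⁻ (Z=79). Sb5+ < Sn4+ (isoelectronic, higher Z=51 is smaller); Sn4+ < In3+ (isoelectronic, higher Z=50 is smaller); In3+ < Cd2+ (isoelectronic, higher Z=49 is smaller); Cd2+ < Ag+ (isoelectronic, higher Z=48 is smaller); Ag+ < Au+ (same group, 1 shell fewer).
Ordering all of them (including In3+) by radius gives Sb5+ < Sn4+ < In3+ < Cd2+ < Ag+ < Au+. Count: 3.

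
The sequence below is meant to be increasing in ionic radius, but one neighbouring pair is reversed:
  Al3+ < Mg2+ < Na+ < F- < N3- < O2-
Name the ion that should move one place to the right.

N3-

Check each adjacent pair. N3- and O2- are reversed: O2- and N3- share 10 electrons; the higher nuclear charge on O (Z=8) contracts it more, so O2- < N3-. No other neighbouring pair contradicts the periodic trends, so N3- is the ion listed too early.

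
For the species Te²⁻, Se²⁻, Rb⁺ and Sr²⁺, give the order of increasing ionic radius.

Sr²⁺ < Rb⁺ < Se²⁻ < Te²⁻

Work out protons and electrons: Sr²⁺ has 36 e⁻ (Z=38), Rb⁺ has 36 e⁻ (Z=37), Se²⁻ has 36 e⁻ (Z=34), Te²⁻ has 54 e⁻ (Z=52). Sr²⁺ < Rb⁺ (both 36 e⁻, Z=38>37); Rb⁺ < Se²⁻ (isoelectronic, higher Z=37 is smaller); Se²⁻ < Te²⁻ (same group, 1 shell fewer).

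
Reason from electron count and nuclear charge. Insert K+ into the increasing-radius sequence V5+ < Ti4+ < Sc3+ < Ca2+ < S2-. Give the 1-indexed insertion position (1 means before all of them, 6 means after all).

5

All of these have 18 electrons (isoelectronic). With the same electron cloud, the ion with the most protons pulls it in tightest. Nuclear charges: V5+ (Z=23), Ti4+ (Z=22), Sc3+ (Z=21), Ca2+ (Z=20), K+ (Z=19), S2- (Z=16). Highest Z is smallest.
With K+ included the full order is V5+ < Ti4+ < Sc3+ < Ca2+ < K+ < S2-, so it takes position 5.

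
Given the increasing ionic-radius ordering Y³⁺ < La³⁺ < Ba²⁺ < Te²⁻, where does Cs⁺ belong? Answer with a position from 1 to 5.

4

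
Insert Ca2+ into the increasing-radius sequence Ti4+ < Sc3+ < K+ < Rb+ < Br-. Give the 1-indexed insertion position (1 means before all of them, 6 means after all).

3

Tabulating Z and e⁻: Ti4+: 18 e⁻, Z=22, Sc3+: 18 e⁻, Z=21, Ca2+: 18 e⁻, Z=20, K+: 18 e⁻, Z=19, Rb+: 36 e⁻, Z=37, Br-: 36 e⁻, Z=35. Ti4+ < Sc3+ (isoelectronic, higher Z=22 is smaller); Sc3+ < Ca2+ (both 18 e⁻, Z=21>20); Ca2+ < K+ (both 18 e⁻, Z=20>19); K+ < Rb+ (same group, 1 shell fewer); Rb+ < Br- (isoelectronic, higher Z=37 is smaller).
Putting Ca2+ in gives Ti4+ < Sc3+ < Ca2+ < K+ < Rb+ < Br-; it lands at slot 3.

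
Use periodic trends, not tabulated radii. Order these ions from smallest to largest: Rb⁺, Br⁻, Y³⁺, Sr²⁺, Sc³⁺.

Sc³⁺ < Y³⁺ < Sr²⁺ < Rb⁺ < Br⁻

Tabulating Z and e⁻: Sc³⁺ (Z=21, 18 e⁻), Y³⁺ (Z=39, 36 e⁻), Sr²⁺ (Z=38, 36 e⁻), Rb⁺ (Z=37, 36 e⁻), Br⁻ (Z=35, 36 e⁻). Sc³⁺ < Y³⁺ (same group, period 4 vs 5); Y³⁺ < Sr²⁺ (isoelectronic, higher Z=39 is smaller); Sr²⁺ < Rb⁺ (both 36 e⁻, Z=38>37); Rb⁺ < Br⁻ (both 36 e⁻, Z=37>35).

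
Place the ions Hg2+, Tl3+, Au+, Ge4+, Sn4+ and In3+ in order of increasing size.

Tabulating Z and e⁻: Ge4+: 28 e⁻, Z=32, Sn4+: 46 e⁻, Z=50, In3+: 46 e⁻, Z=49, Tl3+: 78 e⁻, Z=81, Hg2+: 78 e⁻, Z=80, Au+: 78 e⁻, Z=79. Ge4+ < Sn4+ (same group, period 4 vs 5); Sn4+ < In3+ (isoelectronic, higher Z=50 is smaller); In3+ < Tl3+ (same group, period 5 vs 6); Tl3+ < Hg2+ (isoelectronic, higher Z=81 is smaller); Hg2+ < Au+ (both 78 e⁻, Z=80>79).

Ge4+ < Sn4+ < In3+ < Tl3+ < Hg2+ < Au+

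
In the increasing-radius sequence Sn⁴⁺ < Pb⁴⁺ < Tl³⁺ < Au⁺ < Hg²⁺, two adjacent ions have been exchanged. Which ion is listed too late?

Compare adjacent ions: Hg²⁺ and Au⁺ share 78 electrons; the higher nuclear charge on Hg (Z=80) contracts it more, so Hg²⁺ < Au⁺ — yet in this increasing list Au⁺ sits before Hg²⁺. Nothing else is reversed, so Hg²⁺ should move one place to the left.

Hg²⁺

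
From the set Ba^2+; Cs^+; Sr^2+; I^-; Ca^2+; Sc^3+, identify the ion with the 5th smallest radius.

Cs^+

Sc^3+: 18 e⁻, Z=21, Ca^2+: 18 e⁻, Z=20, Sr^2+: 36 e⁻, Z=38, Ba^2+: 54 e⁻, Z=56, Cs^+: 54 e⁻, Z=55, I^-: 54 e⁻, Z=53. Sc^3+ < Ca^2+ (both 18 e⁻, Z=21>20); Ca^2+ < Sr^2+ (same group, 1 shell fewer); Sr^2+ < Ba^2+ (same group, 1 shell fewer); Ba^2+ < Cs^+ (isoelectronic, higher Z=56 is smaller); Cs^+ < I^- (both 54 e⁻, Z=55>53).
So the order is Sc^3+ < Ca^2+ < Sr^2+ < Ba^2+ < Cs^+ < I^-; the 5th-smallest ion is Cs^+.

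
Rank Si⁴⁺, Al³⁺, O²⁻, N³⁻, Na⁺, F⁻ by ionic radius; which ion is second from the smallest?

Each ion has 10 electrons. The ranking follows nuclear charge in reverse — greater Z gives a smaller radius. Si⁴⁺ (Z=14), Al³⁺ (Z=13), Na⁺ (Z=11), F⁻ (Z=9), O²⁻ (Z=8), N³⁻ (Z=7).
Ordering: Si⁴⁺ < Al³⁺ < Na⁺ < F⁻ < O²⁻ < N³⁻. The second smallest is Al³⁺.

Al³⁺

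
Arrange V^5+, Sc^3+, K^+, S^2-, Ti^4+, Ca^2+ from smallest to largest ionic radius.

Each ion has 18 electrons. The ranking follows nuclear charge in reverse — greater Z gives a smaller radius. V^5+ (Z=23), Ti^4+ (Z=22), Sc^3+ (Z=21), Ca^2+ (Z=20), K^+ (Z=19), S^2- (Z=16).

V^5+ < Ti^4+ < Sc^3+ < Ca^2+ < K^+ < S^2-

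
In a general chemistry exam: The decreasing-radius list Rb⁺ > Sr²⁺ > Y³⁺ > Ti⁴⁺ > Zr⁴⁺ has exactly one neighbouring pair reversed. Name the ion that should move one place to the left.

Scanning neighbour by neighbour, only Ti⁴⁺/Zr⁴⁺ violates a trend: both in group 4 with the same charge; Ti⁴⁺ (period 4) has the smaller radius. That makes Zr⁴⁺ the one sitting a position late relative to where it belongs.

Zr⁴⁺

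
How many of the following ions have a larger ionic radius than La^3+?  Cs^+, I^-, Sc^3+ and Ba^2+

First list Z and electron count for each: Sc^3+ (Z=21, 18 e⁻), La^3+ (Z=57, 54 e⁻), Ba^2+ (Z=56, 54 e⁻), Cs^+ (Z=55, 54 e⁻), I^- (Z=53, 54 e⁻). Sc^3+ < La^3+ (same group, 2 shells fewer); La^3+ < Ba^2+ (both 54 e⁻, Z=57>56); Ba^2+ < Cs^+ (isoelectronic, higher Z=56 is smaller); Cs^+ < I^- (isoelectronic, higher Z=55 is smaller).
Overall: Sc^3+ < La^3+ < Ba^2+ < Cs^+ < I^-. La^3+ has 1 below it and 3 above. So 3 are larger.

3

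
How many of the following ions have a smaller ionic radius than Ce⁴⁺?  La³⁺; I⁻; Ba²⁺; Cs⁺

0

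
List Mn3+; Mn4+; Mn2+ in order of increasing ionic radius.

Mn4+ < Mn3+ < Mn2+

Same element, different charge: the more highly charged cation has fewer electrons and a greater effective nuclear charge per electron, making Mn4+ the smallest.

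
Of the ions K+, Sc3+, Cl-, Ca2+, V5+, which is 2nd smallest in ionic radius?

Each ion has 18 electrons. The ranking follows nuclear charge in reverse — greater Z gives a smaller radius. V5+ (Z=23), Sc3+ (Z=21), Ca2+ (Z=20), K+ (Z=19), Cl- (Z=17).
So the order is V5+ < Sc3+ < Ca2+ < K+ < Cl-; the 2nd-smallest ion is Sc3+.

Sc3+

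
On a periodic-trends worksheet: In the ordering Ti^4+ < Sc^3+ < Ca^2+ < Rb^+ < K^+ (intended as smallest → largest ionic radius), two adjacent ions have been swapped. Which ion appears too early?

Compare adjacent ions: same group and charge — period 4 sits above period 5, so K^+ is smaller — yet in this increasing list Rb^+ sits before K^+. Nothing else is reversed, so Rb^+ should move one place to the right.

Rb^+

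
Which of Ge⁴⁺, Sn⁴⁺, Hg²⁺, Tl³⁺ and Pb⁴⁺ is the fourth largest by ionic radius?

Sn⁴⁺

Work out protons and electrons: Ge⁴⁺ (Z=32, 28 e⁻), Sn⁴⁺ (Z=50, 46 e⁻), Pb⁴⁺ (Z=82, 78 e⁻), Tl³⁺ (Z=81, 78 e⁻), Hg²⁺ (Z=80, 78 e⁻). Ge⁴⁺ < Sn⁴⁺ (same group, 1 shell fewer); Sn⁴⁺ < Pb⁴⁺ (same group, 1 shell fewer); Pb⁴⁺ < Tl³⁺ (both 78 e⁻, Z=82>81); Tl³⁺ < Hg²⁺ (isoelectronic, higher Z=81 is smaller).
So the order is Ge⁴⁺ < Sn⁴⁺ < Pb⁴⁺ < Tl³⁺ < Hg²⁺; the 4th-largest ion is Sn⁴⁺.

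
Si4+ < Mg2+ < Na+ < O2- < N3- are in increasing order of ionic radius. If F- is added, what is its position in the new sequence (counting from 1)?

Isoelectronic series (10 e⁻ each). Size is set by nuclear charge: more protons means a smaller ion. Si4+ (Z=14), Mg2+ (Z=12), Na+ (Z=11), F- (Z=9), O2- (Z=8), N3- (Z=7).
Putting F- in gives Si4+ < Mg2+ < Na+ < F- < O2- < N3-; it lands at slot 4.

4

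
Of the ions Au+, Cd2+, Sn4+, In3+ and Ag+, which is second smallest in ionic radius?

In3+

First list Z and electron count for each: Sn4+ has 46 e⁻ (Z=50), In3+ has 46 e⁻ (Z=49), Cd2+ has 46 e⁻ (Z=48), Ag+ has 46 e⁻ (Z=47), Au+ has 78 e⁻ (Z=79). Sn4+ < In3+ (both 46 e⁻, Z=50>49); In3+ < Cd2+ (both 46 e⁻, Z=49>48); Cd2+ < Ag+ (both 46 e⁻, Z=48>47); Ag+ < Au+ (same group, period 5 vs 6).
Ordering: Sn4+ < In3+ < Cd2+ < Ag+ < Au+. The second smallest is In3+.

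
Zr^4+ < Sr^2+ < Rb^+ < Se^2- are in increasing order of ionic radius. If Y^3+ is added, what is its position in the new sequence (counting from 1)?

Each ion has 36 electrons. The ranking follows nuclear charge in reverse — greater Z gives a smaller radius. Zr^4+ (Z=40), Y^3+ (Z=39), Sr^2+ (Z=38), Rb^+ (Z=37), Se^2- (Z=34).
Merged order: Zr^4+ < Y^3+ < Sr^2+ < Rb^+ < Se^2- — Y^3+ is number 2.

2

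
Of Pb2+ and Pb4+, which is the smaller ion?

Pb4+

Same element, different charge: the more highly charged cation has fewer electrons and a greater effective nuclear charge per electron, making Pb4+ the smallest.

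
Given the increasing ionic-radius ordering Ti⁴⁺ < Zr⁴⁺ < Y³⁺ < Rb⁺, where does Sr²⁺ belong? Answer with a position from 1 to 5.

4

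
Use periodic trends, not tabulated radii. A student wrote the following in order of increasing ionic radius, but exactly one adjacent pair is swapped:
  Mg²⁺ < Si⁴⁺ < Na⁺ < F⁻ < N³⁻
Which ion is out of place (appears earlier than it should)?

The pair Mg²⁺, Si⁴⁺ is the wrong way round — they are isoelectronic (10 e⁻) and Si has more protons than Mg (14 vs 12), making Si⁴⁺ smaller. All other adjacent pairs agree with periodic trends, so Mg²⁺ is the misplaced ion.

Mg²⁺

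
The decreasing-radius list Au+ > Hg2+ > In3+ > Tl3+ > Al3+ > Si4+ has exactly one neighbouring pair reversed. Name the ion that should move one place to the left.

Tl3+

Compare adjacent ions: same group and charge — period 5 sits above period 6, so In3+ is smaller — yet in this decreasing list In3+ sits before Tl3+. Nothing else is reversed, so Tl3+ should move one place to the left.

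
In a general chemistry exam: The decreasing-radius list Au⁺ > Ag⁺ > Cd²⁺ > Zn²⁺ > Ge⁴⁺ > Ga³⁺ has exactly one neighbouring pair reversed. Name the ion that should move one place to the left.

Ga³⁺

Scanning neighbour by neighbour, only Ge⁴⁺/Ga³⁺ violates a trend: they are isoelectronic (28 e⁻) and Ge has more protons than Ga (32 vs 31), making Ge⁴⁺ smaller. That makes Ga³⁺ the one sitting a position late relative to where it belongs.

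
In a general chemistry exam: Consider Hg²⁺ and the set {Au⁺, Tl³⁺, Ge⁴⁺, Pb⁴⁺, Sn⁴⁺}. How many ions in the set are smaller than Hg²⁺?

4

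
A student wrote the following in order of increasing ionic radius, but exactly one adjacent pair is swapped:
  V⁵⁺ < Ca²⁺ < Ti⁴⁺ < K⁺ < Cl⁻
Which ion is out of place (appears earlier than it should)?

Compare adjacent ions: Ti⁴⁺ and Ca²⁺ share 18 electrons; the higher nuclear charge on Ti (Z=22) contracts it more, so Ti⁴⁺ < Ca²⁺ — yet in this increasing list Ca²⁺ sits before Ti⁴⁺. Nothing else is reversed, so Ca²⁺ should move one place to the right.

Ca²⁺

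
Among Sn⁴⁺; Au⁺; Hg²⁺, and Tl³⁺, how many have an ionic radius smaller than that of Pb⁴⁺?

1

Work out protons and electrons: Sn⁴⁺ (Z=50, 46 e⁻), Pb⁴⁺ (Z=82, 78 e⁻), Tl³⁺ (Z=81, 78 e⁻), Hg²⁺ (Z=80, 78 e⁻), Au⁺ (Z=79, 78 e⁻). Sn⁴⁺ < Pb⁴⁺ (same group, period 5 vs 6); Pb⁴⁺ < Tl³⁺ (both 78 e⁻, Z=82>81); Tl³⁺ < Hg²⁺ (isoelectronic, higher Z=81 is smaller); Hg²⁺ < Au⁺ (both 78 e⁻, Z=80>79).
Ordering all of them (including Pb⁴⁺) by radius gives Sn⁴⁺ < Pb⁴⁺ < Tl³⁺ < Hg²⁺ < Au⁺. That's 1.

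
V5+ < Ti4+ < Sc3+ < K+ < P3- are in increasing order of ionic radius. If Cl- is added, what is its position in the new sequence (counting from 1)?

Each ion has 18 electrons. The ranking follows nuclear charge in reverse — greater Z gives a smaller radius. V5+ (Z=23), Ti4+ (Z=22), Sc3+ (Z=21), K+ (Z=19), Cl- (Z=17), P3- (Z=15).
Merged order: V5+ < Ti4+ < Sc3+ < K+ < Cl- < P3- — Cl- is number 5.

5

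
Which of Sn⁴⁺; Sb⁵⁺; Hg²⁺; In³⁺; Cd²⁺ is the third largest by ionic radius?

In³⁺

Electron counts and nuclear charges: Sb⁵⁺ has 46 e⁻ (Z=51), Sn⁴⁺ has 46 e⁻ (Z=50), In³⁺ has 46 e⁻ (Z=49), Cd²⁺ has 46 e⁻ (Z=48), Hg²⁺ has 78 e⁻ (Z=80). Sb⁵⁺ < Sn⁴⁺ (both 46 e⁻, Z=51>50); Sn⁴⁺ < In³⁺ (both 46 e⁻, Z=50>49); In³⁺ < Cd²⁺ (isoelectronic, higher Z=49 is smaller); Cd²⁺ < Hg²⁺ (same group, 1 shell fewer).
So the order is Sb⁵⁺ < Sn⁴⁺ < In³⁺ < Cd²⁺ < Hg²⁺; the 3rd-largest ion is In³⁺.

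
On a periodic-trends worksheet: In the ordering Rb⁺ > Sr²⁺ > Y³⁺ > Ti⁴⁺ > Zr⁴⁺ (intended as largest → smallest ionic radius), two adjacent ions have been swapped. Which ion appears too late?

Compare adjacent ions: both in group 4 with the same charge; Ti⁴⁺ (period 4) has the smaller radius — yet in this decreasing list Ti⁴⁺ sits before Zr⁴⁺. Nothing else is reversed, so Zr⁴⁺ should move one place to the left.

Zr⁴⁺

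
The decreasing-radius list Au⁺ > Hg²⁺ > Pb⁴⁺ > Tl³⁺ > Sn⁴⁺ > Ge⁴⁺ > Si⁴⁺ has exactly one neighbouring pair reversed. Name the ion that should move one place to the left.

Compare adjacent ions: Pb⁴⁺ and Tl³⁺ share 78 electrons; the higher nuclear charge on Pb (Z=82) contracts it more, so Pb⁴⁺ < Tl³⁺ — yet in this decreasing list Pb⁴⁺ sits before Tl³⁺. Nothing else is reversed, so Tl³⁺ should move one place to the left.

Tl³⁺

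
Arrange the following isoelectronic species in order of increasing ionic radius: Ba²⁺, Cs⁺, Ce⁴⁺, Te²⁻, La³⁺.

Ce⁴⁺ < La³⁺ < Ba²⁺ < Cs⁺ < Te²⁻

Each ion has 54 electrons. The ranking follows nuclear charge in reverse — greater Z gives a smaller radius. Ce⁴⁺ (Z=58), La³⁺ (Z=57), Ba²⁺ (Z=56), Cs⁺ (Z=55), Te²⁻ (Z=52).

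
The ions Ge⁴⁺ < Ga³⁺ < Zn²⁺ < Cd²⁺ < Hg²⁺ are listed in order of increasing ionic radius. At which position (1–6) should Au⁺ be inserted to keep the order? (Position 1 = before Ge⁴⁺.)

6

Electron counts and nuclear charges: Ge⁴⁺ (Z=32, 28 e⁻), Ga³⁺ (Z=31, 28 e⁻), Zn²⁺ (Z=30, 28 e⁻), Cd²⁺ (Z=48, 46 e⁻), Hg²⁺ (Z=80, 78 e⁻), Au⁺ (Z=79, 78 e⁻). Ge⁴⁺ < Ga³⁺ (isoelectronic, higher Z=32 is smaller); Ga³⁺ < Zn²⁺ (isoelectronic, higher Z=31 is smaller); Zn²⁺ < Cd²⁺ (same group, period 4 vs 5); Cd²⁺ < Hg²⁺ (same group, 1 shell fewer); Hg²⁺ < Au⁺ (both 78 e⁻, Z=80>79).
Putting Au⁺ in gives Ge⁴⁺ < Ga³⁺ < Zn²⁺ < Cd²⁺ < Hg²⁺ < Au⁺; it lands at slot 6.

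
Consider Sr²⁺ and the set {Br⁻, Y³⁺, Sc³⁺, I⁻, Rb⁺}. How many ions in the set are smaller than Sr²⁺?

2

Sc³⁺ (Z=21, 18 e⁻), Y³⁺ (Z=39, 36 e⁻), Sr²⁺ (Z=38, 36 e⁻), Rb⁺ (Z=37, 36 e⁻), Br⁻ (Z=35, 36 e⁻), I⁻ (Z=53, 54 e⁻). Sc³⁺ < Y³⁺ (same group, period 4 vs 5); Y³⁺ < Sr²⁺ (isoelectronic, higher Z=39 is smaller); Sr²⁺ < Rb⁺ (isoelectronic, higher Z=38 is smaller); Rb⁺ < Br⁻ (both 36 e⁻, Z=37>35); Br⁻ < I⁻ (same group, period 4 vs 5).
Placing each against Sr²⁺: smaller — Sc³⁺, Y³⁺; larger — Rb⁺, Br⁻, I⁻. So 2 are smaller.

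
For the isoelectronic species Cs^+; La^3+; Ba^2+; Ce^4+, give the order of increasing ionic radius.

Ce^4+ < La^3+ < Ba^2+ < Cs^+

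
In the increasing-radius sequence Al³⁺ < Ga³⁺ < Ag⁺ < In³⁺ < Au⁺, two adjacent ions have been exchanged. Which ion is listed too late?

Check each adjacent pair. Ag⁺ and In³⁺ are reversed: they are isoelectronic (46 e⁻) and In has more protons than Ag (49 vs 47), making In³⁺ smaller. No other neighbouring pair contradicts the periodic trends, so In³⁺ is the ion listed too late.

In³⁺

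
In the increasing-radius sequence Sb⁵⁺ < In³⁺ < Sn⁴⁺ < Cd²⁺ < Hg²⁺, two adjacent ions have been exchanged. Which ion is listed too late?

Compare adjacent ions: they are isoelectronic (46 e⁻) and Sn has more protons than In (50 vs 49), making Sn⁴⁺ smaller — yet in this increasing list In³⁺ sits before Sn⁴⁺. Nothing else is reversed, so Sn⁴⁺ should move one place to the left.

Sn⁴⁺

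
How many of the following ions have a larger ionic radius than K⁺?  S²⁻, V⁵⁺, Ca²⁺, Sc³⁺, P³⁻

2

These species are isoelectronic with 18 electrons. The only difference is the number of protons: V⁵⁺ (Z=23), Sc³⁺ (Z=21), Ca²⁺ (Z=20), K⁺ (Z=19), S²⁻ (Z=16), P³⁻ (Z=15). The strongest nuclear pull (V⁵⁺) gives the smallest ion.
Relative to K⁺, the ions that are larger are S²⁻, P³⁻. So 2 are larger.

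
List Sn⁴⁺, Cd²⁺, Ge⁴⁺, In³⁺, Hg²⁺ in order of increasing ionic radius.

Electron counts and nuclear charges: Ge⁴⁺ has 28 e⁻ (Z=32), Sn⁴⁺ has 46 e⁻ (Z=50), In³⁺ has 46 e⁻ (Z=49), Cd²⁺ has 46 e⁻ (Z=48), Hg²⁺ has 78 e⁻ (Z=80). Ge⁴⁺ < Sn⁴⁺ (same group, period 4 vs 5); Sn⁴⁺ < In³⁺ (isoelectronic, higher Z=50 is smaller); In³⁺ < Cd²⁺ (both 46 e⁻, Z=49>48); Cd²⁺ < Hg²⁺ (same group, period 5 vs 6).

Ge⁴⁺ < Sn⁴⁺ < In³⁺ < Cd²⁺ < Hg²⁺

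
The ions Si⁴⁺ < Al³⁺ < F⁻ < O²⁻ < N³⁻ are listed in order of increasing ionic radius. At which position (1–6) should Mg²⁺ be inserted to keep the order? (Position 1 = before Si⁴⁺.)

3

These species are isoelectronic with 10 electrons. The only difference is the number of protons: Si⁴⁺ (Z=14), Al³⁺ (Z=13), Mg²⁺ (Z=12), F⁻ (Z=9), O²⁻ (Z=8), N³⁻ (Z=7). The strongest nuclear pull (Si⁴⁺) gives the smallest ion.
Merged order: Si⁴⁺ < Al³⁺ < Mg²⁺ < F⁻ < O²⁻ < N³⁻ — Mg²⁺ is number 3.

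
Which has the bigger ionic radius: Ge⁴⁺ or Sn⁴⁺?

Same group, same charge. Going down the group adds an extra shell of electrons, so the ion gets larger: Ge⁴⁺ is highest in the group and smallest.

Sn⁴⁺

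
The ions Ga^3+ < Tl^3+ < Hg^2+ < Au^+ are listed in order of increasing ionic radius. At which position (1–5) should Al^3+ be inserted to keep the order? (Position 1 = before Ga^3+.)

Electron counts and nuclear charges: Al^3+ has 10 e⁻ (Z=13), Ga^3+ has 28 e⁻ (Z=31), Tl^3+ has 78 e⁻ (Z=81), Hg^2+ has 78 e⁻ (Z=80), Au^+ has 78 e⁻ (Z=79). Al^3+ < Ga^3+ (same group, 1 shell fewer); Ga^3+ < Tl^3+ (same group, 2 shells fewer); Tl^3+ < Hg^2+ (isoelectronic, higher Z=81 is smaller); Hg^2+ < Au^+ (isoelectronic, higher Z=80 is smaller).
The complete sequence is Al^3+ < Ga^3+ < Tl^3+ < Hg^2+ < Au^+. Al^3+ sits at position 1.

1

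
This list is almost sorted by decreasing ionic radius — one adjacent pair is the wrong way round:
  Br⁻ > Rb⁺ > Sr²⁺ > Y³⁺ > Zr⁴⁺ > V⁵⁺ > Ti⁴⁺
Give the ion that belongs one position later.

The pair V⁵⁺, Ti⁴⁺ is the wrong way round — they are isoelectronic (18 e⁻) and V has more protons than Ti (23 vs 22), making V⁵⁺ smaller. All other adjacent pairs agree with periodic trends, so V⁵⁺ is the misplaced ion.

V⁵⁺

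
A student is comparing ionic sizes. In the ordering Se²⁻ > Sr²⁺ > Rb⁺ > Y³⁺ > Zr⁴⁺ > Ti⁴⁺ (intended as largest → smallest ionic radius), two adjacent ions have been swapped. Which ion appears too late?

Rb⁺

Check each adjacent pair. Sr²⁺ and Rb⁺ are reversed: they are isoelectronic (36 e⁻) and Sr has more protons than Rb (38 vs 37), making Sr²⁺ smaller. No other neighbouring pair contradicts the periodic trends, so Rb⁺ is the ion listed too late.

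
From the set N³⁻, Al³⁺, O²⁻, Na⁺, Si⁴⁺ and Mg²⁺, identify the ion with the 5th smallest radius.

These species are isoelectronic with 10 electrons. The only difference is the number of protons: Si⁴⁺ (Z=14), Al³⁺ (Z=13), Mg²⁺ (Z=12), Na⁺ (Z=11), O²⁻ (Z=8), N³⁻ (Z=7). The strongest nuclear pull (Si⁴⁺) gives the smallest ion.
That gives Si⁴⁺ < Al³⁺ < Mg²⁺ < Na⁺ < O²⁻ < N³⁻. From the smallest end, number 5 is O²⁻.

O²⁻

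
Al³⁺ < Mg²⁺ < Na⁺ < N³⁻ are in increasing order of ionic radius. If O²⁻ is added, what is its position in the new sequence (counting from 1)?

4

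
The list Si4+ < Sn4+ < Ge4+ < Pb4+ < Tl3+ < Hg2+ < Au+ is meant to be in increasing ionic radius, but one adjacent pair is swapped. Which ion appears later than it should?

Ge4+

Check each adjacent pair. Sn4+ and Ge4+ are reversed: Ge4+ and Sn4+ are in one column with the same charge; the lighter period-4 ion has one fewer shell and is smaller. No other neighbouring pair contradicts the periodic trends, so Ge4+ is the ion listed too late.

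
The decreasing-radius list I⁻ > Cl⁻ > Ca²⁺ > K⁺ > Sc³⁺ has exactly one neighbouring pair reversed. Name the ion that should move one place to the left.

K⁺

The pair Ca²⁺, K⁺ is the wrong way round — Ca²⁺ and K⁺ share 18 electrons; the higher nuclear charge on Ca (Z=20) contracts it more, so Ca²⁺ < K⁺. All other adjacent pairs agree with periodic trends, so K⁺ is the misplaced ion.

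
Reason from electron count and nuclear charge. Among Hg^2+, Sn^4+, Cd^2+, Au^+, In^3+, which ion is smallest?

Sn^4+

First list Z and electron count for each: Sn^4+ (Z=50, 46 e⁻), In^3+ (Z=49, 46 e⁻), Cd^2+ (Z=48, 46 e⁻), Hg^2+ (Z=80, 78 e⁻), Au^+ (Z=79, 78 e⁻). Sn^4+ < In^3+ (isoelectronic, higher Z=50 is smaller); In^3+ < Cd^2+ (isoelectronic, higher Z=49 is smaller); Cd^2+ < Hg^2+ (same group, period 5 vs 6); Hg^2+ < Au^+ (isoelectronic, higher Z=80 is smaller).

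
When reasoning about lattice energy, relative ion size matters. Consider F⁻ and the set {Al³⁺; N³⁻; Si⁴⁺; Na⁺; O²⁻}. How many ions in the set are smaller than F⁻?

3

Each ion has 10 electrons. The ranking follows nuclear charge in reverse — greater Z gives a smaller radius. Si⁴⁺ (Z=14), Al³⁺ (Z=13), Na⁺ (Z=11), F⁻ (Z=9), O²⁻ (Z=8), N³⁻ (Z=7).
Placing each against F⁻: smaller — Si⁴⁺, Al³⁺, Na⁺; larger — O²⁻, N³⁻. That's 3.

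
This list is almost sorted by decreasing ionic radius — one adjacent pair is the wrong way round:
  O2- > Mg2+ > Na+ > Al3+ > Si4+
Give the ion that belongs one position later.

Check each adjacent pair. Mg2+ and Na+ are reversed: Mg2+ and Na+ share 10 electrons; the higher nuclear charge on Mg (Z=12) contracts it more, so Mg2+ < Na+. No other neighbouring pair contradicts the periodic trends, so Mg2+ is the ion listed too early.

Mg2+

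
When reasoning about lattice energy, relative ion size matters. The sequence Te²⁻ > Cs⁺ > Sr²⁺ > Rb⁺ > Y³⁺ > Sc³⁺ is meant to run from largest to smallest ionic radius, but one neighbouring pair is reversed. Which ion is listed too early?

The pair Sr²⁺, Rb⁺ is the wrong way round — they are isoelectronic (36 e⁻) and Sr has more protons than Rb (38 vs 37), making Sr²⁺ smaller. All other adjacent pairs agree with periodic trends, so Sr²⁺ is the misplaced ion.

Sr²⁺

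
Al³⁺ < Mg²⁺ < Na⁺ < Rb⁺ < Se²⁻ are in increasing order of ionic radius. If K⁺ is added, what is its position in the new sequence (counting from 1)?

4

Electron counts and nuclear charges: Al³⁺ (Z=13, 10 e⁻), Mg²⁺ (Z=12, 10 e⁻), Na⁺ (Z=11, 10 e⁻), K⁺ (Z=19, 18 e⁻), Rb⁺ (Z=37, 36 e⁻), Se²⁻ (Z=34, 36 e⁻). Al³⁺ < Mg²⁺ (isoelectronic, higher Z=13 is smaller); Mg²⁺ < Na⁺ (isoelectronic, higher Z=12 is smaller); Na⁺ < K⁺ (same group, 1 shell fewer); K⁺ < Rb⁺ (same group, period 4 vs 5); Rb⁺ < Se²⁻ (isoelectronic, higher Z=37 is smaller).
Putting K⁺ in gives Al³⁺ < Mg²⁺ < Na⁺ < K⁺ < Rb⁺ < Se²⁻; it lands at slot 4.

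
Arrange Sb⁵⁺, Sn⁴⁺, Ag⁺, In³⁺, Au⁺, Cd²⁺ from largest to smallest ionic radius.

Au⁺ > Ag⁺ > Cd²⁺ > In³⁺ > Sn⁴⁺ > Sb⁵⁺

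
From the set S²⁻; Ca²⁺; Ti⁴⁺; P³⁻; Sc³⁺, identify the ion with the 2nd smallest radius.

Sc³⁺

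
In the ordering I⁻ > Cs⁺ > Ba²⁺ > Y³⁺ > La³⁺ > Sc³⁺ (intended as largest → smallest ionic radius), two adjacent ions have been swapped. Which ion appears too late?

Scanning neighbour by neighbour, only Y³⁺/La³⁺ violates a trend: same group and charge — period 5 sits above period 6, so Y³⁺ is smaller. That makes La³⁺ the one sitting a position late relative to where it belongs.

La³⁺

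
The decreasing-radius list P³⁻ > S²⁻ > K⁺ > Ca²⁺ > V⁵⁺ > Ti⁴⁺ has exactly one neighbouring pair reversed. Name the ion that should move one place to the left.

Ti⁴⁺

Scanning neighbour by neighbour, only V⁵⁺/Ti⁴⁺ violates a trend: they are isoelectronic (18 e⁻) and V has more protons than Ti (23 vs 22), making V⁵⁺ smaller. That makes Ti⁴⁺ the one sitting a position late relative to where it belongs.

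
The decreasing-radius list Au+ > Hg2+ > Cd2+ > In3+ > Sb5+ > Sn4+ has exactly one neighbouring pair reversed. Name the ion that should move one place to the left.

Sn4+

Compare adjacent ions: Sb5+ and Sn4+ share 46 electrons; the higher nuclear charge on Sb (Z=51) contracts it more, so Sb5+ < Sn4+ — yet in this decreasing list Sb5+ sits before Sn4+. Nothing else is reversed, so Sn4+ should move one place to the left.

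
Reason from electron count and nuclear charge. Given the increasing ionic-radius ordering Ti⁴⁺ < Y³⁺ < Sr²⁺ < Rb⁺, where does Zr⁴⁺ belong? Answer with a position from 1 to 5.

2

Electron counts and nuclear charges: Ti⁴⁺ (Z=22, 18 e⁻), Zr⁴⁺ (Z=40, 36 e⁻), Y³⁺ (Z=39, 36 e⁻), Sr²⁺ (Z=38, 36 e⁻), Rb⁺ (Z=37, 36 e⁻). Ti⁴⁺ < Zr⁴⁺ (same group, period 4 vs 5); Zr⁴⁺ < Y³⁺ (isoelectronic, higher Z=40 is smaller); Y³⁺ < Sr²⁺ (both 36 e⁻, Z=39>38); Sr²⁺ < Rb⁺ (isoelectronic, higher Z=38 is smaller).
The complete sequence is Ti⁴⁺ < Zr⁴⁺ < Y³⁺ < Sr²⁺ < Rb⁺. Zr⁴⁺ sits at position 2.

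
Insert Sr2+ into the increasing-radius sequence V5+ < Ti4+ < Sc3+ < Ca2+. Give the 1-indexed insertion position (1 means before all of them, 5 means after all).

5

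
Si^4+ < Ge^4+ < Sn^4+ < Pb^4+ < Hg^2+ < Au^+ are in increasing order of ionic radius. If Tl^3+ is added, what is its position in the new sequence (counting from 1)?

Tabulating Z and e⁻: Si^4+ has 10 e⁻ (Z=14), Ge^4+ has 28 e⁻ (Z=32), Sn^4+ has 46 e⁻ (Z=50), Pb^4+ has 78 e⁻ (Z=82), Tl^3+ has 78 e⁻ (Z=81), Hg^2+ has 78 e⁻ (Z=80), Au^+ has 78 e⁻ (Z=79). Si^4+ < Ge^4+ (same group, period 3 vs 4); Ge^4+ < Sn^4+ (same group, 1 shell fewer); Sn^4+ < Pb^4+ (same group, 1 shell fewer); Pb^4+ < Tl^3+ (isoelectronic, higher Z=82 is smaller); Tl^3+ < Hg^2+ (both 78 e⁻, Z=81>80); Hg^2+ < Au^+ (isoelectronic, higher Z=80 is smaller).
Putting Tl^3+ in gives Si^4+ < Ge^4+ < Sn^4+ < Pb^4+ < Tl^3+ < Hg^2+ < Au^+; it lands at slot 5.

5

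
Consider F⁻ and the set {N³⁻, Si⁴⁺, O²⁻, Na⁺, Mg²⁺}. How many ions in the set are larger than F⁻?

2

Isoelectronic series (10 e⁻ each). Size is set by nuclear charge: more protons means a smaller ion. Si⁴⁺ (Z=14), Mg²⁺ (Z=12), Na⁺ (Z=11), F⁻ (Z=9), O²⁻ (Z=8), N³⁻ (Z=7).
Overall: Si⁴⁺ < Mg²⁺ < Na⁺ < F⁻ < O²⁻ < N³⁻. F⁻ has 3 below it and 2 above. That's 2.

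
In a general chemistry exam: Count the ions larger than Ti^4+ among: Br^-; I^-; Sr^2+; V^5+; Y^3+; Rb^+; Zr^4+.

First list Z and electron count for each: V^5+ (Z=23, 18 e⁻), Ti^4+ (Z=22, 18 e⁻), Zr^4+ (Z=40, 36 e⁻), Y^3+ (Z=39, 36 e⁻), Sr^2+ (Z=38, 36 e⁻), Rb^+ (Z=37, 36 e⁻), Br^- (Z=35, 36 e⁻), I^- (Z=53, 54 e⁻). V^5+ < Ti^4+ (both 18 e⁻, Z=23>22); Ti^4+ < Zr^4+ (same group, 1 shell fewer); Zr^4+ < Y^3+ (both 36 e⁻, Z=40>39); Y^3+ < Sr^2+ (both 36 e⁻, Z=39>38); Sr^2+ < Rb^+ (both 36 e⁻, Z=38>37); Rb^+ < Br^- (isoelectronic, higher Z=37 is smaller); Br^- < I^- (same group, 1 shell fewer).
Placing each against Ti^4+: smaller — V^5+; larger — Zr^4+, Y^3+, Sr^2+, Rb^+, Br^-, I^-. So 6 are larger.

6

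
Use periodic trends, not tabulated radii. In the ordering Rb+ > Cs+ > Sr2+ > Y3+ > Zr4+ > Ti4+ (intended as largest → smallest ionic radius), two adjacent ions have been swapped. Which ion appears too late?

Cs+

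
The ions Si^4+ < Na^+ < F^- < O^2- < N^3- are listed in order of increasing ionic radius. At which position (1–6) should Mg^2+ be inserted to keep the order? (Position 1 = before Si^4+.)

2

Each ion has 10 electrons. The ranking follows nuclear charge in reverse — greater Z gives a smaller radius. Si^4+ (Z=14), Mg^2+ (Z=12), Na^+ (Z=11), F^- (Z=9), O^2- (Z=8), N^3- (Z=7).
The complete sequence is Si^4+ < Mg^2+ < Na^+ < F^- < O^2- < N^3-. Mg^2+ sits at position 2.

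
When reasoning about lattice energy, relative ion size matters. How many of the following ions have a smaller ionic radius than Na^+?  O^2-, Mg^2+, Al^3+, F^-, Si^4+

Each ion has 10 electrons. The ranking follows nuclear charge in reverse — greater Z gives a smaller radius. Si^4+ (Z=14), Al^3+ (Z=13), Mg^2+ (Z=12), Na^+ (Z=11), F^- (Z=9), O^2- (Z=8).
Relative to Na^+, the ions that are smaller are Si^4+, Al^3+, Mg^2+. So 3 are smaller.

3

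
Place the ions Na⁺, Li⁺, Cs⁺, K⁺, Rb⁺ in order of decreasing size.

Cs⁺ > Rb⁺ > K⁺ > Na⁺ > Li⁺

These ions sit in one column with identical charge. Each step down the periodic table adds a principal shell, increasing the radius.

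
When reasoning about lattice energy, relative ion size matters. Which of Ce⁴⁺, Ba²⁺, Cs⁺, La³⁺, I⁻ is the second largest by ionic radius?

Cs⁺

Isoelectronic series (54 e⁻ each). Size is set by nuclear charge: more protons means a smaller ion. Ce⁴⁺ (Z=58), La³⁺ (Z=57), Ba²⁺ (Z=56), Cs⁺ (Z=55), I⁻ (Z=53).
Full ascending order: Ce⁴⁺ < La³⁺ < Ba²⁺ < Cs⁺ < I⁻. Counting from the largest, position 2 is Cs⁺.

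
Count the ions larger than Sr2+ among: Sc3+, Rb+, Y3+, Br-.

First list Z and electron count for each: Sc3+ has 18 e⁻ (Z=21), Y3+ has 36 e⁻ (Z=39), Sr2+ has 36 e⁻ (Z=38), Rb+ has 36 e⁻ (Z=37), Br- has 36 e⁻ (Z=35). Sc3+ < Y3+ (same group, period 4 vs 5); Y3+ < Sr2+ (both 36 e⁻, Z=39>38); Sr2+ < Rb+ (isoelectronic, higher Z=38 is smaller); Rb+ < Br- (both 36 e⁻, Z=37>35).
Relative to Sr2+, the ions that are larger are Rb+, Br-. That's 2.

2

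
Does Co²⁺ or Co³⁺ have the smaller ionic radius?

Co³⁺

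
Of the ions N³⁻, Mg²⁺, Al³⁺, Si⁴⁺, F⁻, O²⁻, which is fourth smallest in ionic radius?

F⁻

Isoelectronic series (10 e⁻ each). Size is set by nuclear charge: more protons means a smaller ion. Si⁴⁺ (Z=14), Al³⁺ (Z=13), Mg²⁺ (Z=12), F⁻ (Z=9), O²⁻ (Z=8), N³⁻ (Z=7).
That gives Si⁴⁺ < Al³⁺ < Mg²⁺ < F⁻ < O²⁻ < N³⁻. From the smallest end, number 4 is F⁻.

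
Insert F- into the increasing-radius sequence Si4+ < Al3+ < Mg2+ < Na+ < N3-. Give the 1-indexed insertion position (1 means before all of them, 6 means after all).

These species are isoelectronic with 10 electrons. The only difference is the number of protons: Si4+ (Z=14), Al3+ (Z=13), Mg2+ (Z=12), Na+ (Z=11), F- (Z=9), N3- (Z=7). The strongest nuclear pull (Si4+) gives the smallest ion.
The complete sequence is Si4+ < Al3+ < Mg2+ < Na+ < F- < N3-. F- sits at position 5.

5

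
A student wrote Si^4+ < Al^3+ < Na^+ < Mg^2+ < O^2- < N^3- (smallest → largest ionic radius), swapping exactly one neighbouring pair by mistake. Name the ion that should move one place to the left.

Mg^2+

Scanning neighbour by neighbour, only Na^+/Mg^2+ violates a trend: they are isoelectronic (10 e⁻) and Mg has more protons than Na (12 vs 11), making Mg^2+ smaller. That makes Mg^2+ the one sitting a position late relative to where it belongs.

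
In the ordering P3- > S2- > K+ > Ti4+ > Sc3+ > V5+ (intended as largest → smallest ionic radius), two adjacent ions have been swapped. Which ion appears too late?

Compare adjacent ions: Ti4+ and Sc3+ share 18 electrons; the higher nuclear charge on Ti (Z=22) contracts it more, so Ti4+ < Sc3+ — yet in this decreasing list Ti4+ sits before Sc3+. Nothing else is reversed, so Sc3+ should move one place to the left.

Sc3+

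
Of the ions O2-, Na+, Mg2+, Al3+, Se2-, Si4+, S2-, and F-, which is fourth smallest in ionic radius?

Electron counts and nuclear charges: Si4+ has 10 e⁻ (Z=14), Al3+ has 10 e⁻ (Z=13), Mg2+ has 10 e⁻ (Z=12), Na+ has 10 e⁻ (Z=11), F- has 10 e⁻ (Z=9), O2- has 10 e⁻ (Z=8), S2- has 18 e⁻ (Z=16), Se2- has 36 e⁻ (Z=34). Si4+ < Al3+ (both 10 e⁻, Z=14>13); Al3+ < Mg2+ (both 10 e⁻, Z=13>12); Mg2+ < Na+ (both 10 e⁻, Z=12>11); Na+ < F- (both 10 e⁻, Z=11>9); F- < O2- (isoelectronic, higher Z=9 is smaller); O2- < S2- (same group, 1 shell fewer); S2- < Se2- (same group, 1 shell fewer).
So the order is Si4+ < Al3+ < Mg2+ < Na+ < F- < O2- < S2- < Se2-; the 4th-smallest ion is Na+.

Na+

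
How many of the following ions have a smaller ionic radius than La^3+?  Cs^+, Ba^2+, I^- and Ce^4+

These species are isoelectronic with 54 electrons. The only difference is the number of protons: Ce^4+ (Z=58), La^3+ (Z=57), Ba^2+ (Z=56), Cs^+ (Z=55), I^- (Z=53). The strongest nuclear pull (Ce^4+) gives the smallest ion.
Ordering all of them (including La^3+) by radius gives Ce^4+ < La^3+ < Ba^2+ < Cs^+ < I^-. So 1 is smaller.

1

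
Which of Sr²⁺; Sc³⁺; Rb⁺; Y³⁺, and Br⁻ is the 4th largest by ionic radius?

Y³⁺

Work out protons and electrons: Sc³⁺ (Z=21, 18 e⁻), Y³⁺ (Z=39, 36 e⁻), Sr²⁺ (Z=38, 36 e⁻), Rb⁺ (Z=37, 36 e⁻), Br⁻ (Z=35, 36 e⁻). Sc³⁺ < Y³⁺ (same group, period 4 vs 5); Y³⁺ < Sr²⁺ (isoelectronic, higher Z=39 is smaller); Sr²⁺ < Rb⁺ (isoelectronic, higher Z=38 is smaller); Rb⁺ < Br⁻ (both 36 e⁻, Z=37>35).
So the order is Sc³⁺ < Y³⁺ < Sr²⁺ < Rb⁺ < Br⁻; the 4th-largest ion is Y³⁺.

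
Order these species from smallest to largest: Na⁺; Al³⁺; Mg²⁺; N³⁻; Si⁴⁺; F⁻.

Si⁴⁺ < Al³⁺ < Mg²⁺ < Na⁺ < F⁻ < N³⁻

Each ion has 10 electrons. The ranking follows nuclear charge in reverse — greater Z gives a smaller radius. Si⁴⁺ (Z=14), Al³⁺ (Z=13), Mg²⁺ (Z=12), Na⁺ (Z=11), F⁻ (Z=9), N³⁻ (Z=7).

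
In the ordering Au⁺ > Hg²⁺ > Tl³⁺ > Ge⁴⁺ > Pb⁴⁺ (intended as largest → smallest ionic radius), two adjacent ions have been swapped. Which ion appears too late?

Pb⁴⁺

Check each adjacent pair. Ge⁴⁺ and Pb⁴⁺ are reversed: same group and charge — period 4 sits above period 6, so Ge⁴⁺ is smaller. No other neighbouring pair contradicts the periodic trends, so Pb⁴⁺ is the ion listed too late.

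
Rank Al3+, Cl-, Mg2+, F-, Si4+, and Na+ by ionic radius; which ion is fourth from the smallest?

Tabulating Z and e⁻: Si4+ (Z=14, 10 e⁻), Al3+ (Z=13, 10 e⁻), Mg2+ (Z=12, 10 e⁻), Na+ (Z=11, 10 e⁻), F- (Z=9, 10 e⁻), Cl- (Z=17, 18 e⁻). Si4+ < Al3+ (both 10 e⁻, Z=14>13); Al3+ < Mg2+ (isoelectronic, higher Z=13 is smaller); Mg2+ < Na+ (both 10 e⁻, Z=12>11); Na+ < F- (both 10 e⁻, Z=11>9); F- < Cl- (same group, 1 shell fewer).
That gives Si4+ < Al3+ < Mg2+ < Na+ < F- < Cl-. From the smallest end, number 4 is Na+.

Na+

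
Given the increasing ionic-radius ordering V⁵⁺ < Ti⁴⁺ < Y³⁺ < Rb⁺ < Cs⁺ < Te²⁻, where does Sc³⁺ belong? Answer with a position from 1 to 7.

Work out protons and electrons: V⁵⁺: 18 e⁻, Z=23, Ti⁴⁺: 18 e⁻, Z=22, Sc³⁺: 18 e⁻, Z=21, Y³⁺: 36 e⁻, Z=39, Rb⁺: 36 e⁻, Z=37, Cs⁺: 54 e⁻, Z=55, Te²⁻: 54 e⁻, Z=52. V⁵⁺ < Ti⁴⁺ (isoelectronic, higher Z=23 is smaller); Ti⁴⁺ < Sc³⁺ (both 18 e⁻, Z=22>21); Sc³⁺ < Y³⁺ (same group, 1 shell fewer); Y³⁺ < Rb⁺ (both 36 e⁻, Z=39>37); Rb⁺ < Cs⁺ (same group, period 5 vs 6); Cs⁺ < Te²⁻ (both 54 e⁻, Z=55>52).
Merged order: V⁵⁺ < Ti⁴⁺ < Sc³⁺ < Y³⁺ < Rb⁺ < Cs⁺ < Te²⁻ — Sc³⁺ is number 3.

3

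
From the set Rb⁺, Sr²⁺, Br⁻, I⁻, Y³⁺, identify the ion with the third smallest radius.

Rb⁺

Work out protons and electrons: Y³⁺: 36 e⁻, Z=39, Sr²⁺: 36 e⁻, Z=38, Rb⁺: 36 e⁻, Z=37, Br⁻: 36 e⁻, Z=35, I⁻: 54 e⁻, Z=53. Y³⁺ < Sr²⁺ (isoelectronic, higher Z=39 is smaller); Sr²⁺ < Rb⁺ (both 36 e⁻, Z=38>37); Rb⁺ < Br⁻ (isoelectronic, higher Z=37 is smaller); Br⁻ < I⁻ (same group, 1 shell fewer).
Ordering: Y³⁺ < Sr²⁺ < Rb⁺ < Br⁻ < I⁻. The third smallest is Rb⁺.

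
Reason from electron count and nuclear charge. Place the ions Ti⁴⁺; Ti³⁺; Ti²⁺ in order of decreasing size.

Ti²⁺ > Ti³⁺ > Ti⁴⁺

These are all Ti ions. Removing more electrons (higher positive charge) pulls the remaining electrons in closer, so Ti⁴⁺ is smallest and Ti²⁺ is largest.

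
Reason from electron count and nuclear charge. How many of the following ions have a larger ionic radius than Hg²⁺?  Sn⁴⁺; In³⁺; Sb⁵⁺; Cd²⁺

Tabulating Z and e⁻: Sb⁵⁺ (Z=51, 46 e⁻), Sn⁴⁺ (Z=50, 46 e⁻), In³⁺ (Z=49, 46 e⁻), Cd²⁺ (Z=48, 46 e⁻), Hg²⁺ (Z=80, 78 e⁻). Sb⁵⁺ < Sn⁴⁺ (isoelectronic, higher Z=51 is smaller); Sn⁴⁺ < In³⁺ (isoelectronic, higher Z=50 is smaller); In³⁺ < Cd²⁺ (both 46 e⁻, Z=49>48); Cd²⁺ < Hg²⁺ (same group, 1 shell fewer).
Relative to Hg²⁺, the ions that are larger are none. That's 0.

0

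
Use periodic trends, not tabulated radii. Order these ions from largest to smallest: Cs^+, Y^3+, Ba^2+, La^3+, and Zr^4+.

Cs^+ > Ba^2+ > La^3+ > Y^3+ > Zr^4+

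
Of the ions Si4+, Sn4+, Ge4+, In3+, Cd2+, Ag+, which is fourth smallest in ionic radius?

In3+

Work out protons and electrons: Si4+ has 10 e⁻ (Z=14), Ge4+ has 28 e⁻ (Z=32), Sn4+ has 46 e⁻ (Z=50), In3+ has 46 e⁻ (Z=49), Cd2+ has 46 e⁻ (Z=48), Ag+ has 46 e⁻ (Z=47). Si4+ < Ge4+ (same group, period 3 vs 4); Ge4+ < Sn4+ (same group, period 4 vs 5); Sn4+ < In3+ (isoelectronic, higher Z=50 is smaller); In3+ < Cd2+ (both 46 e⁻, Z=49>48); Cd2+ < Ag+ (isoelectronic, higher Z=48 is smaller).
That gives Si4+ < Ge4+ < Sn4+ < In3+ < Cd2+ < Ag+. From the smallest end, number 4 is In3+.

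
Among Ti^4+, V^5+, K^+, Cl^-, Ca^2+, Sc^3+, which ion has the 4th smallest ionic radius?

Ca^2+

Each ion has 18 electrons. The ranking follows nuclear charge in reverse — greater Z gives a smaller radius. V^5+ (Z=23), Ti^4+ (Z=22), Sc^3+ (Z=21), Ca^2+ (Z=20), K^+ (Z=19), Cl^- (Z=17).
That gives V^5+ < Ti^4+ < Sc^3+ < Ca^2+ < K^+ < Cl^-. From the smallest end, number 4 is Ca^2+.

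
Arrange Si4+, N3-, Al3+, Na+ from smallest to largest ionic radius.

Si4+ < Al3+ < Na+ < N3-

These species are isoelectronic with 10 electrons. The only difference is the number of protons: Si4+ (Z=14), Al3+ (Z=13), Na+ (Z=11), N3- (Z=7). The strongest nuclear pull (Si4+) gives the smallest ion.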